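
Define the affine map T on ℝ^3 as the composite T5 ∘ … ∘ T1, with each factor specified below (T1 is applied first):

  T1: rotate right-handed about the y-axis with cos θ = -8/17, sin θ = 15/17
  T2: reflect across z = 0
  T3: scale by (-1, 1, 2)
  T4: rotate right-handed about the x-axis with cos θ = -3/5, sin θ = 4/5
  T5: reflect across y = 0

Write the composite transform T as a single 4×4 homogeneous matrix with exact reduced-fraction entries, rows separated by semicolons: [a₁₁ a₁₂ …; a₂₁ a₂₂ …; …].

T1 = [-8/17 0 15/17 0; 0 1 0 0; -15/17 0 -8/17 0; 0 0 0 1]
T2·T1 = [-8/17 0 15/17 0; 0 1 0 0; 15/17 0 8/17 0; 0 0 0 1]
T3·…·T1 = [8/17 0 -15/17 0; 0 1 0 0; 30/17 0 16/17 0; 0 0 0 1]
T4·…·T1 = [8/17 0 -15/17 0; -24/17 -3/5 -64/85 0; -18/17 4/5 -48/85 0; 0 0 0 1]
T5·…·T1 = [8/17 0 -15/17 0; 24/17 3/5 64/85 0; -18/17 4/5 -48/85 0; 0 0 0 1]

T = [8/17 0 -15/17 0; 24/17 3/5 64/85 0; -18/17 4/5 -48/85 0; 0 0 0 1]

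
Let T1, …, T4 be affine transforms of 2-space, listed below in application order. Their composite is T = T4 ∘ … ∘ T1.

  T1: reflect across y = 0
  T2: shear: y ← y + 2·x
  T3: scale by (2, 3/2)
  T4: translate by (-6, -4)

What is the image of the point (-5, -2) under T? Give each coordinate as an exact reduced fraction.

T1 reflect across y = 0: (-5, -2) → (-5, 2)
T2 shear: y ← y + 2·x: (-5, 2) → (-5, -8)
T3 scale by (2, 3/2): (-5, -8) → (-10, -12)
T4 translate by (-6, -4): (-10, -12) → (-16, -16)

T(p) = (-16, -16)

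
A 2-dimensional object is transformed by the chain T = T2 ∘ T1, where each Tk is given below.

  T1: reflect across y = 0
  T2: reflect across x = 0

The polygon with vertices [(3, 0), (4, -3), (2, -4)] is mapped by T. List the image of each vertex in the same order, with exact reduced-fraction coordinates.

T1 reflect across y = 0: (3, 0) → (3, 0); (4, -3) → (4, 3); (2, -4) → (2, 4)
T2 reflect across x = 0: (3, 0) → (-3, 0); (4, 3) → (-4, 3); (2, 4) → (-2, 4)

image vertices: (-3, 0), (-4, 3), (-2, 4)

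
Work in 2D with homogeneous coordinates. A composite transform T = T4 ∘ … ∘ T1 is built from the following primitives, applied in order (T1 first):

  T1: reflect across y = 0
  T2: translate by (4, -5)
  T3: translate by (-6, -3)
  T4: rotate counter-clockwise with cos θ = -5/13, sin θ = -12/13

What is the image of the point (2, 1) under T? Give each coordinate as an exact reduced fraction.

T(p) = (-108/13, 45/13)

T1 reflect across y = 0: (2, 1) → (2, -1)
T2 translate by (4, -5): (2, -1) → (6, -6)
T3 translate by (-6, -3): (6, -6) → (0, -9)
T4 rotate counter-clockwise with cos θ = -5/13, sin θ = -12/13: (0, -9) → (-108/13, 45/13)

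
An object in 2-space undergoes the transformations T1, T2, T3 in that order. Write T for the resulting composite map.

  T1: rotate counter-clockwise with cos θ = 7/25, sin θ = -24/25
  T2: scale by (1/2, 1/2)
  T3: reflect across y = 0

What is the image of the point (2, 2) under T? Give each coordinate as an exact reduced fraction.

T(p) = (31/25, 17/25)

T1 rotate counter-clockwise with cos θ = 7/25, sin θ = -24/25: (2, 2) → (62/25, -34/25)
T2 scale by (1/2, 1/2): (62/25, -34/25) → (31/25, -17/25)
T3 reflect across y = 0: (31/25, -17/25) → (31/25, 17/25)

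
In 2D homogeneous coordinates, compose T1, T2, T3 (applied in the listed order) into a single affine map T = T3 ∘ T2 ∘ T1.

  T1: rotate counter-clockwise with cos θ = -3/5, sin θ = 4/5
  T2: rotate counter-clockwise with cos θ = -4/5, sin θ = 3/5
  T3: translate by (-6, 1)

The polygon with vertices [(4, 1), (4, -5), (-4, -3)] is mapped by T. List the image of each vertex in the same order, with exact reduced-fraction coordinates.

image vertices: (-5, -3), (-11, -3), (-9, 5)

T1 rotate counter-clockwise with cos θ = -3/5, sin θ = 4/5: (4, 1) → (-16/5, 13/5); (4, -5) → (8/5, 31/5); (-4, -3) → (24/5, -7/5)
T2 rotate counter-clockwise with cos θ = -4/5, sin θ = 3/5: (-16/5, 13/5) → (1, -4); (8/5, 31/5) → (-5, -4); (24/5, -7/5) → (-3, 4)
T3 translate by (-6, 1): (1, -4) → (-5, -3); (-5, -4) → (-11, -3); (-3, 4) → (-9, 5)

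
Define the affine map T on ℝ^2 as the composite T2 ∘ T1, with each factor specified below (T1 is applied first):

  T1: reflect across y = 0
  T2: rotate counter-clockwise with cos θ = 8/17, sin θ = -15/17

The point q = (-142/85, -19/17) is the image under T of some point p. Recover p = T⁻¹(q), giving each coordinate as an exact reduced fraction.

p = (1/5, 2)

T1 = [1 0 0; 0 -1 0; 0 0 1]
T2·T1 = [8/17 -15/17 0; -15/17 -8/17 0; 0 0 1]
det M = -1; M⁻¹ = [8/17 -15/17 0; -15/17 -8/17 0; 0 0 1]
M⁻¹ · (-142/85, -19/17)ᵀ = (1/5, 2)ᵀ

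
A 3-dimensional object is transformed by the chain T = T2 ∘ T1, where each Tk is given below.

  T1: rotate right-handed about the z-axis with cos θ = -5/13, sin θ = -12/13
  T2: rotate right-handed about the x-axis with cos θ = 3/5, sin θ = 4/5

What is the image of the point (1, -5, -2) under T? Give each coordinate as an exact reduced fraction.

T1 rotate right-handed about the z-axis with cos θ = -5/13, sin θ = -12/13: (1, -5, -2) → (-5, 1, -2)
T2 rotate right-handed about the x-axis with cos θ = 3/5, sin θ = 4/5: (-5, 1, -2) → (-5, 11/5, -2/5)

T(p) = (-5, 11/5, -2/5)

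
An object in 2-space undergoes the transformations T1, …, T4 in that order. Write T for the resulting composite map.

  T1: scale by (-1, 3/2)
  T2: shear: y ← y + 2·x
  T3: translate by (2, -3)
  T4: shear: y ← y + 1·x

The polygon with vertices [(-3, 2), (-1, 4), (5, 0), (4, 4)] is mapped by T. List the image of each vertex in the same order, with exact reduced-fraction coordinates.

image vertices: (5, 11), (3, 8), (-3, -16), (-2, -7)

T1 scale by (-1, 3/2): (-3, 2) → (3, 3); (-1, 4) → (1, 6); (5, 0) → (-5, 0); (4, 4) → (-4, 6)
T2 shear: y ← y + 2·x: (3, 3) → (3, 9); (1, 6) → (1, 8); (-5, 0) → (-5, -10); (-4, 6) → (-4, -2)
T3 translate by (2, -3): (3, 9) → (5, 6); (1, 8) → (3, 5); (-5, -10) → (-3, -13); (-4, -2) → (-2, -5)
T4 shear: y ← y + 1·x: (5, 6) → (5, 11); (3, 5) → (3, 8); (-3, -13) → (-3, -16); (-2, -5) → (-2, -7)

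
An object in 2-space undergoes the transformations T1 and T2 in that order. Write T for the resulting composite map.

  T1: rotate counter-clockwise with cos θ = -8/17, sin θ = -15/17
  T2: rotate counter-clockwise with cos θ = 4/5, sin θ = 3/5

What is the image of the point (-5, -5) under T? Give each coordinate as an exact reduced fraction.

T1 rotate counter-clockwise with cos θ = -8/17, sin θ = -15/17: (-5, -5) → (-35/17, 115/17)
T2 rotate counter-clockwise with cos θ = 4/5, sin θ = 3/5: (-35/17, 115/17) → (-97/17, 71/17)

T(p) = (-97/17, 71/17)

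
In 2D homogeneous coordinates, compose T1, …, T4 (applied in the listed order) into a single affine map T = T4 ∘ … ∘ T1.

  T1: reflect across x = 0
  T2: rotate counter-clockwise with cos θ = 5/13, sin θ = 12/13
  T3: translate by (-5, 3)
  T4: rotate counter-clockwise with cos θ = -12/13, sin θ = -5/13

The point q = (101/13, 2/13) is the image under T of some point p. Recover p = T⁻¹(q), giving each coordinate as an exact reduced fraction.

T1 = [-1 0 0; 0 1 0; 0 0 1]
T2·T1 = [-5/13 -12/13 0; -12/13 5/13 0; 0 0 1]
T3·…·T1 = [-5/13 -12/13 -5; -12/13 5/13 3; 0 0 1]
T4·…·T1 = [0 1 75/13; 1 0 -11/13; 0 0 1]
det M = -1; M⁻¹ = [0 1 11/13; 1 0 -75/13; 0 0 1]
M⁻¹ · (101/13, 2/13)ᵀ = (1, 2)ᵀ

p = (1, 2)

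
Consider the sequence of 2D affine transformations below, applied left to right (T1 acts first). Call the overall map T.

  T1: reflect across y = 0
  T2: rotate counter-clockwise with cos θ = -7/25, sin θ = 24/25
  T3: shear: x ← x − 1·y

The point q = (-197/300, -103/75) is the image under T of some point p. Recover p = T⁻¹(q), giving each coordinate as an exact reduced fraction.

p = (-3/4, -7/3)

T1 = [1 0 0; 0 -1 0; 0 0 1]
T2·T1 = [-7/25 24/25 0; 24/25 7/25 0; 0 0 1]
T3·…·T1 = [-31/25 17/25 0; 24/25 7/25 0; 0 0 1]
det M = -1; M⁻¹ = [-7/25 17/25 0; 24/25 31/25 0; 0 0 1]
M⁻¹ · (-197/300, -103/75)ᵀ = (-3/4, -7/3)ᵀ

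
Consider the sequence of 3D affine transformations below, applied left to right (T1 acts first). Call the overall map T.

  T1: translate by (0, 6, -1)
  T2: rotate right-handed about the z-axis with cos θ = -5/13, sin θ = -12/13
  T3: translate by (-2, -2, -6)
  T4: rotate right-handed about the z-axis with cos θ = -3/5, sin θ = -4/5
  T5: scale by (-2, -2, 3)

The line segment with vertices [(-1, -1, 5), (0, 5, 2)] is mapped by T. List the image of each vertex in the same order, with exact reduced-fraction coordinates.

image vertices: (42/5, 6/5, -6), (1284/65, 362/65, -15)

T1 translate by (0, 6, -1): (-1, -1, 5) → (-1, 5, 4); (0, 5, 2) → (0, 11, 1)
T2 rotate right-handed about the z-axis with cos θ = -5/13, sin θ = -12/13: (-1, 5, 4) → (5, -1, 4); (0, 11, 1) → (132/13, -55/13, 1)
T3 translate by (-2, -2, -6): (5, -1, 4) → (3, -3, -2); (132/13, -55/13, 1) → (106/13, -81/13, -5)
T4 rotate right-handed about the z-axis with cos θ = -3/5, sin θ = -4/5: (3, -3, -2) → (-21/5, -3/5, -2); (106/13, -81/13, -5) → (-642/65, -181/65, -5)
T5 scale by (-2, -2, 3): (-21/5, -3/5, -2) → (42/5, 6/5, -6); (-642/65, -181/65, -5) → (1284/65, 362/65, -15)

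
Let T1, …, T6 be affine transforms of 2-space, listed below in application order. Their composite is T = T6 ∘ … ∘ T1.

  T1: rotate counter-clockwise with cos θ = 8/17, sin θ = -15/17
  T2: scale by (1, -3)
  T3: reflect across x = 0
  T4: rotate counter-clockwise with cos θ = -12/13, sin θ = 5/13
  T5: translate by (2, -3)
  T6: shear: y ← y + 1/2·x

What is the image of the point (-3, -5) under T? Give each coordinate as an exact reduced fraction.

T1 rotate counter-clockwise with cos θ = 8/17, sin θ = -15/17: (-3, -5) → (-99/17, 5/17)
T2 scale by (1, -3): (-99/17, 5/17) → (-99/17, -15/17)
T3 reflect across x = 0: (-99/17, -15/17) → (99/17, -15/17)
T4 rotate counter-clockwise with cos θ = -12/13, sin θ = 5/13: (99/17, -15/17) → (-1113/221, 675/221)
T5 translate by (2, -3): (-1113/221, 675/221) → (-671/221, 12/221)
T6 shear: y ← y + 1/2·x: (-671/221, 12/221) → (-671/221, -647/442)

T(p) = (-671/221, -647/442)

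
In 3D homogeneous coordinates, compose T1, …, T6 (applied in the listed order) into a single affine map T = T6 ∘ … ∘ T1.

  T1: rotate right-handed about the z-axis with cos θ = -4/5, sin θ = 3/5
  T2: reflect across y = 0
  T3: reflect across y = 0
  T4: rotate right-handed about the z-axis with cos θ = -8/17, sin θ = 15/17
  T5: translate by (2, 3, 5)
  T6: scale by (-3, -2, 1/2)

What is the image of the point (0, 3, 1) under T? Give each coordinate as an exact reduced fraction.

T1 rotate right-handed about the z-axis with cos θ = -4/5, sin θ = 3/5: (0, 3, 1) → (-9/5, -12/5, 1)
T2 reflect across y = 0: (-9/5, -12/5, 1) → (-9/5, 12/5, 1)
T3 reflect across y = 0: (-9/5, 12/5, 1) → (-9/5, -12/5, 1)
T4 rotate right-handed about the z-axis with cos θ = -8/17, sin θ = 15/17: (-9/5, -12/5, 1) → (252/85, -39/85, 1)
T5 translate by (2, 3, 5): (252/85, -39/85, 1) → (422/85, 216/85, 6)
T6 scale by (-3, -2, 1/2): (422/85, 216/85, 6) → (-1266/85, -432/85, 3)

T(p) = (-1266/85, -432/85, 3)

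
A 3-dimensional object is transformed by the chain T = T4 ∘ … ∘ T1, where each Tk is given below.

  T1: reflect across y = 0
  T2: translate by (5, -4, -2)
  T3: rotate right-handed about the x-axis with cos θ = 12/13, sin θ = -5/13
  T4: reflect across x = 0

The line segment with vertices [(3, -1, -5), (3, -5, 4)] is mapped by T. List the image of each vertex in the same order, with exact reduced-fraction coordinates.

T1 reflect across y = 0: (3, -1, -5) → (3, 1, -5); (3, -5, 4) → (3, 5, 4)
T2 translate by (5, -4, -2): (3, 1, -5) → (8, -3, -7); (3, 5, 4) → (8, 1, 2)
T3 rotate right-handed about the x-axis with cos θ = 12/13, sin θ = -5/13: (8, -3, -7) → (8, -71/13, -69/13); (8, 1, 2) → (8, 22/13, 19/13)
T4 reflect across x = 0: (8, -71/13, -69/13) → (-8, -71/13, -69/13); (8, 22/13, 19/13) → (-8, 22/13, 19/13)

image vertices: (-8, -71/13, -69/13), (-8, 22/13, 19/13)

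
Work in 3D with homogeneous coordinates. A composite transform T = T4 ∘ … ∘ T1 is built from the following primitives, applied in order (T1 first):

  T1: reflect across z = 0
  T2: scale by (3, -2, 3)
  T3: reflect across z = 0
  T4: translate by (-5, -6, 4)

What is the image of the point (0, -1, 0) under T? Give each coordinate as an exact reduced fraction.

T(p) = (-5, -4, 4)

T1 reflect across z = 0: (0, -1, 0) → (0, -1, 0)
T2 scale by (3, -2, 3): (0, -1, 0) → (0, 2, 0)
T3 reflect across z = 0: (0, 2, 0) → (0, 2, 0)
T4 translate by (-5, -6, 4): (0, 2, 0) → (-5, -4, 4)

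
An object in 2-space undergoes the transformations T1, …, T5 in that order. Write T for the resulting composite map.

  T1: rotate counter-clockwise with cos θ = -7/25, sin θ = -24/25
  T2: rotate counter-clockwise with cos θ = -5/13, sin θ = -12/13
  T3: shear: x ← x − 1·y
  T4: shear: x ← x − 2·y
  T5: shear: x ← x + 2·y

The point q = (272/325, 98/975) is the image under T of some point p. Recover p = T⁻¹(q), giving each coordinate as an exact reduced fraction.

p = (-2/3, -2/3)

T1 = [-7/25 24/25 0; -24/25 -7/25 0; 0 0 1]
T2·T1 = [-253/325 -204/325 0; 204/325 -253/325 0; 0 0 1]
T3·…·T1 = [-457/325 49/325 0; 204/325 -253/325 0; 0 0 1]
T4·…·T1 = [-173/65 111/65 0; 204/325 -253/325 0; 0 0 1]
T5·…·T1 = [-457/325 49/325 0; 204/325 -253/325 0; 0 0 1]
det M = 1; M⁻¹ = [-253/325 -49/325 0; -204/325 -457/325 0; 0 0 1]
M⁻¹ · (272/325, 98/975)ᵀ = (-2/3, -2/3)ᵀ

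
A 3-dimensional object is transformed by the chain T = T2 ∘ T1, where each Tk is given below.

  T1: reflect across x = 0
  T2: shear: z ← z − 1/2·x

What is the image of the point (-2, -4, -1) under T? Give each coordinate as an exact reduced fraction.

T(p) = (2, -4, -2)

T1 reflect across x = 0: (-2, -4, -1) → (2, -4, -1)
T2 shear: z ← z − 1/2·x: (2, -4, -1) → (2, -4, -2)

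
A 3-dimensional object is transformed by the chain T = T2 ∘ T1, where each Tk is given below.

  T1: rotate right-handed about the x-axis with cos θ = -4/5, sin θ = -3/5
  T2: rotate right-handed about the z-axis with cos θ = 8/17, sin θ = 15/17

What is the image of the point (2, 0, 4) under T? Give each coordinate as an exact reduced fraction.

T(p) = (-20/17, 246/85, -16/5)

T1 rotate right-handed about the x-axis with cos θ = -4/5, sin θ = -3/5: (2, 0, 4) → (2, 12/5, -16/5)
T2 rotate right-handed about the z-axis with cos θ = 8/17, sin θ = 15/17: (2, 12/5, -16/5) → (-20/17, 246/85, -16/5)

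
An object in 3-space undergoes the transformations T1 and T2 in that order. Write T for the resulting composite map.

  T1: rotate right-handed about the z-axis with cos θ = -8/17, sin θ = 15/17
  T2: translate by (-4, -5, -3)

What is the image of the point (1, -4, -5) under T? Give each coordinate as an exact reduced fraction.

T1 rotate right-handed about the z-axis with cos θ = -8/17, sin θ = 15/17: (1, -4, -5) → (52/17, 47/17, -5)
T2 translate by (-4, -5, -3): (52/17, 47/17, -5) → (-16/17, -38/17, -8)

T(p) = (-16/17, -38/17, -8)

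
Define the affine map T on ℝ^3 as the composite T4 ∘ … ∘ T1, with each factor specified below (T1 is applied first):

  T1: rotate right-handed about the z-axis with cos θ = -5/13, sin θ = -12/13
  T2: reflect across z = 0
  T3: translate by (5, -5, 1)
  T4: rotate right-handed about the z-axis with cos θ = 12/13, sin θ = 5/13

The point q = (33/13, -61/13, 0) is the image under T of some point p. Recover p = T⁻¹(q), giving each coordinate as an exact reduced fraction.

p = (2, -4, 1)

T1 = [-5/13 12/13 0 0; -12/13 -5/13 0 0; 0 0 1 0; 0 0 0 1]
T2·T1 = [-5/13 12/13 0 0; -12/13 -5/13 0 0; 0 0 -1 0; 0 0 0 1]
T3·…·T1 = [-5/13 12/13 0 5; -12/13 -5/13 0 -5; 0 0 -1 1; 0 0 0 1]
T4·…·T1 = [0 1 0 85/13; -1 0 0 -35/13; 0 0 -1 1; 0 0 0 1]
det M = -1; M⁻¹ = [0 -1 0 -35/13; 1 0 0 -85/13; 0 0 -1 1; 0 0 0 1]
M⁻¹ · (33/13, -61/13, 0)ᵀ = (2, -4, 1)ᵀ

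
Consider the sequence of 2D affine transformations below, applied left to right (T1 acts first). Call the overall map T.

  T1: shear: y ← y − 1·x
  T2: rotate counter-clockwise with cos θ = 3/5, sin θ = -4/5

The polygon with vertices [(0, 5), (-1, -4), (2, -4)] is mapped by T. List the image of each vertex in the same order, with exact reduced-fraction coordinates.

T1 shear: y ← y − 1·x: (0, 5) → (0, 5); (-1, -4) → (-1, -3); (2, -4) → (2, -6)
T2 rotate counter-clockwise with cos θ = 3/5, sin θ = -4/5: (0, 5) → (4, 3); (-1, -3) → (-3, -1); (2, -6) → (-18/5, -26/5)

image vertices: (4, 3), (-3, -1), (-18/5, -26/5)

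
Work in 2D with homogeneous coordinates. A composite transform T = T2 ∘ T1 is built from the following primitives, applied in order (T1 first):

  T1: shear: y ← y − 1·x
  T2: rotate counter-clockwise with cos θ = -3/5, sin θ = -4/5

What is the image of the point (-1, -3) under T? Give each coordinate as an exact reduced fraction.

T(p) = (-1, 2)

T1 shear: y ← y − 1·x: (-1, -3) → (-1, -2)
T2 rotate counter-clockwise with cos θ = -3/5, sin θ = -4/5: (-1, -2) → (-1, 2)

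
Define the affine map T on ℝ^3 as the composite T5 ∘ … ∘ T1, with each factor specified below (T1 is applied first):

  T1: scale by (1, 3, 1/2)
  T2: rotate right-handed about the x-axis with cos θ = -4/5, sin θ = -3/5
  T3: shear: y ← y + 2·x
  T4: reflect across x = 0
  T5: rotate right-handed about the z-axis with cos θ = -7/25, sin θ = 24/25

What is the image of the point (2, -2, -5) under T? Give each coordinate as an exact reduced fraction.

T1 scale by (1, 3, 1/2): (2, -2, -5) → (2, -6, -5/2)
T2 rotate right-handed about the x-axis with cos θ = -4/5, sin θ = -3/5: (2, -6, -5/2) → (2, 33/10, 28/5)
T3 shear: y ← y + 2·x: (2, 33/10, 28/5) → (2, 73/10, 28/5)
T4 reflect across x = 0: (2, 73/10, 28/5) → (-2, 73/10, 28/5)
T5 rotate right-handed about the z-axis with cos θ = -7/25, sin θ = 24/25: (-2, 73/10, 28/5) → (-806/125, -991/250, 28/5)

T(p) = (-806/125, -991/250, 28/5)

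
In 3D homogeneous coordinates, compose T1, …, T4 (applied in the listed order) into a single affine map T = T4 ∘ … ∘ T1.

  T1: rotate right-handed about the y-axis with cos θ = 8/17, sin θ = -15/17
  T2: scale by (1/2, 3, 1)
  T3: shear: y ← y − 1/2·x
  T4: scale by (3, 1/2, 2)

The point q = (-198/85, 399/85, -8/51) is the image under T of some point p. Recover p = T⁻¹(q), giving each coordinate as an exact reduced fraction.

T1 = [8/17 0 -15/17 0; 0 1 0 0; 15/17 0 8/17 0; 0 0 0 1]
T2·T1 = [4/17 0 -15/34 0; 0 3 0 0; 15/17 0 8/17 0; 0 0 0 1]
T3·…·T1 = [4/17 0 -15/34 0; -2/17 3 15/68 0; 15/17 0 8/17 0; 0 0 0 1]
T4·…·T1 = [12/17 0 -45/34 0; -1/17 3/2 15/136 0; 30/17 0 16/17 0; 0 0 0 1]
det M = 9/2; M⁻¹ = [16/51 0 15/34 0; 1/18 2/3 0 0; -10/17 0 4/17 0; 0 0 0 1]
M⁻¹ · (-198/85, 399/85, -8/51)ᵀ = (-4/5, 3, 4/3)ᵀ

p = (-4/5, 3, 4/3)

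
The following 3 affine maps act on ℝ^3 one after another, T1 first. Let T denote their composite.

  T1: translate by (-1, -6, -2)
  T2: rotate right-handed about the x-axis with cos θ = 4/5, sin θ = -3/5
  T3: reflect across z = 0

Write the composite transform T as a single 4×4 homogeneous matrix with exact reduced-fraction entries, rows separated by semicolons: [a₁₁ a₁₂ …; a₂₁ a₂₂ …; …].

T1 = [1 0 0 -1; 0 1 0 -6; 0 0 1 -2; 0 0 0 1]
T2·T1 = [1 0 0 -1; 0 4/5 3/5 -6; 0 -3/5 4/5 2; 0 0 0 1]
T3·…·T1 = [1 0 0 -1; 0 4/5 3/5 -6; 0 3/5 -4/5 -2; 0 0 0 1]

T = [1 0 0 -1; 0 4/5 3/5 -6; 0 3/5 -4/5 -2; 0 0 0 1]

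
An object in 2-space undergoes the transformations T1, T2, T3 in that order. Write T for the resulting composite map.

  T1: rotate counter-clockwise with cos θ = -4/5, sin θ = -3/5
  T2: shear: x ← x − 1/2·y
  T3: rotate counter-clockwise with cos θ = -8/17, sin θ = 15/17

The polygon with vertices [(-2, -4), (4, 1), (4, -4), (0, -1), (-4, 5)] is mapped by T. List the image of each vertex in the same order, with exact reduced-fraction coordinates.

T1 rotate counter-clockwise with cos θ = -4/5, sin θ = -3/5: (-2, -4) → (-4/5, 22/5); (4, 1) → (-13/5, -16/5); (4, -4) → (-28/5, 4/5); (0, -1) → (-3/5, 4/5); (-4, 5) → (31/5, -8/5)
T2 shear: x ← x − 1/2·y: (-4/5, 22/5) → (-3, 22/5); (-13/5, -16/5) → (-1, -16/5); (-28/5, 4/5) → (-6, 4/5); (-3/5, 4/5) → (-1, 4/5); (31/5, -8/5) → (7, -8/5)
T3 rotate counter-clockwise with cos θ = -8/17, sin θ = 15/17: (-3, 22/5) → (-42/17, -401/85); (-1, -16/5) → (56/17, 53/85); (-6, 4/5) → (36/17, -482/85); (-1, 4/5) → (-4/17, -107/85); (7, -8/5) → (-32/17, 589/85)

image vertices: (-42/17, -401/85), (56/17, 53/85), (36/17, -482/85), (-4/17, -107/85), (-32/17, 589/85)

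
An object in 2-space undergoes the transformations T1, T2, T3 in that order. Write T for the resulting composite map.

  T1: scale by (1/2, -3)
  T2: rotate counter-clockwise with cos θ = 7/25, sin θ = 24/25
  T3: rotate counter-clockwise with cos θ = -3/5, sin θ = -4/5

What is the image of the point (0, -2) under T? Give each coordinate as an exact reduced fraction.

T1 scale by (1/2, -3): (0, -2) → (0, 6)
T2 rotate counter-clockwise with cos θ = 7/25, sin θ = 24/25: (0, 6) → (-144/25, 42/25)
T3 rotate counter-clockwise with cos θ = -3/5, sin θ = -4/5: (-144/25, 42/25) → (24/5, 18/5)

T(p) = (24/5, 18/5)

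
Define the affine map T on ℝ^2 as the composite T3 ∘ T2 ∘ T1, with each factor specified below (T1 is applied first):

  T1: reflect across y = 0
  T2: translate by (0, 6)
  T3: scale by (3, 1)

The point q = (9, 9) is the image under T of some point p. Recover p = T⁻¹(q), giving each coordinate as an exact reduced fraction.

p = (3, -3)

T1 = [1 0 0; 0 -1 0; 0 0 1]
T2·T1 = [1 0 0; 0 -1 6; 0 0 1]
T3·…·T1 = [3 0 0; 0 -1 6; 0 0 1]
det M = -3; M⁻¹ = [1/3 0 0; 0 -1 6; 0 0 1]
M⁻¹ · (9, 9)ᵀ = (3, -3)ᵀ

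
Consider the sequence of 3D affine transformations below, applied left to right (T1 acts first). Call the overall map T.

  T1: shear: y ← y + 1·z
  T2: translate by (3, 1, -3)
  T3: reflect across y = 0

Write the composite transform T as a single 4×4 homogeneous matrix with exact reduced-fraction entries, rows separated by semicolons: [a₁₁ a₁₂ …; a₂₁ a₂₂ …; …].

T1 = [1 0 0 0; 0 1 1 0; 0 0 1 0; 0 0 0 1]
T2·T1 = [1 0 0 3; 0 1 1 1; 0 0 1 -3; 0 0 0 1]
T3·…·T1 = [1 0 0 3; 0 -1 -1 -1; 0 0 1 -3; 0 0 0 1]

T = [1 0 0 3; 0 -1 -1 -1; 0 0 1 -3; 0 0 0 1]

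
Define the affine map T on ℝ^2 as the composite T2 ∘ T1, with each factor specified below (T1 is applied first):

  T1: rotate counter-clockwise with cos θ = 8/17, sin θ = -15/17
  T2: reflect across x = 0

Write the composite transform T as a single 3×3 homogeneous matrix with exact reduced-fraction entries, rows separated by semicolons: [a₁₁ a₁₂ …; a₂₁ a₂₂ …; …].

T1 = [8/17 15/17 0; -15/17 8/17 0; 0 0 1]
T2·T1 = [-8/17 -15/17 0; -15/17 8/17 0; 0 0 1]

T = [-8/17 -15/17 0; -15/17 8/17 0; 0 0 1]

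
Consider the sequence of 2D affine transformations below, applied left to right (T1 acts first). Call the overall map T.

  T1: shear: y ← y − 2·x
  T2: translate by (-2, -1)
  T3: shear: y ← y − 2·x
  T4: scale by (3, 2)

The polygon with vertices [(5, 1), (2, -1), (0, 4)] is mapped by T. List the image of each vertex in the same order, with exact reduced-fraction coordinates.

T1 shear: y ← y − 2·x: (5, 1) → (5, -9); (2, -1) → (2, -5); (0, 4) → (0, 4)
T2 translate by (-2, -1): (5, -9) → (3, -10); (2, -5) → (0, -6); (0, 4) → (-2, 3)
T3 shear: y ← y − 2·x: (3, -10) → (3, -16); (0, -6) → (0, -6); (-2, 3) → (-2, 7)
T4 scale by (3, 2): (3, -16) → (9, -32); (0, -6) → (0, -12); (-2, 7) → (-6, 14)

image vertices: (9, -32), (0, -12), (-6, 14)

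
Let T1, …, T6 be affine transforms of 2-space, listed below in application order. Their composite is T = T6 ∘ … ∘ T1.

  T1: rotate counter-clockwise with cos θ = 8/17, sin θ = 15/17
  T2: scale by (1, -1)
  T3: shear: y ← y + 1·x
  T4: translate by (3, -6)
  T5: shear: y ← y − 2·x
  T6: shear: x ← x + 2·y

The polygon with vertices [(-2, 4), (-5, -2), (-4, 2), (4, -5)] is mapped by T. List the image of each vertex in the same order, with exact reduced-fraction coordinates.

image vertices: (-285/17, -130/17), (-165/17, -103/17), (-207/17, -98/17), (-504/17, -331/17)

T1 rotate counter-clockwise with cos θ = 8/17, sin θ = 15/17: (-2, 4) → (-76/17, 2/17); (-5, -2) → (-10/17, -91/17); (-4, 2) → (-62/17, -44/17); (4, -5) → (107/17, 20/17)
T2 scale by (1, -1): (-76/17, 2/17) → (-76/17, -2/17); (-10/17, -91/17) → (-10/17, 91/17); (-62/17, -44/17) → (-62/17, 44/17); (107/17, 20/17) → (107/17, -20/17)
T3 shear: y ← y + 1·x: (-76/17, -2/17) → (-76/17, -78/17); (-10/17, 91/17) → (-10/17, 81/17); (-62/17, 44/17) → (-62/17, -18/17); (107/17, -20/17) → (107/17, 87/17)
T4 translate by (3, -6): (-76/17, -78/17) → (-25/17, -180/17); (-10/17, 81/17) → (41/17, -21/17); (-62/17, -18/17) → (-11/17, -120/17); (107/17, 87/17) → (158/17, -15/17)
T5 shear: y ← y − 2·x: (-25/17, -180/17) → (-25/17, -130/17); (41/17, -21/17) → (41/17, -103/17); (-11/17, -120/17) → (-11/17, -98/17); (158/17, -15/17) → (158/17, -331/17)
T6 shear: x ← x + 2·y: (-25/17, -130/17) → (-285/17, -130/17); (41/17, -103/17) → (-165/17, -103/17); (-11/17, -98/17) → (-207/17, -98/17); (158/17, -331/17) → (-504/17, -331/17)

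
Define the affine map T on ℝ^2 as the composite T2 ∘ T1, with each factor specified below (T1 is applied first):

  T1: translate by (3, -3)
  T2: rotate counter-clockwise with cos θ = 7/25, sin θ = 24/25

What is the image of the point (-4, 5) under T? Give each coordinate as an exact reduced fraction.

T(p) = (-11/5, -2/5)

T1 translate by (3, -3): (-4, 5) → (-1, 2)
T2 rotate counter-clockwise with cos θ = 7/25, sin θ = 24/25: (-1, 2) → (-11/5, -2/5)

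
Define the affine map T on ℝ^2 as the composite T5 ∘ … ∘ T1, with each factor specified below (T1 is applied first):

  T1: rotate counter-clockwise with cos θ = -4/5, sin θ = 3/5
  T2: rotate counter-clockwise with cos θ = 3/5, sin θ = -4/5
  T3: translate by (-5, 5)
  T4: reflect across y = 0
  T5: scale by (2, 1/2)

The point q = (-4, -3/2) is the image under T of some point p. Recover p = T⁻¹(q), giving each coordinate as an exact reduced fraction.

T1 = [-4/5 -3/5 0; 3/5 -4/5 0; 0 0 1]
T2·T1 = [0 -1 0; 1 0 0; 0 0 1]
T3·…·T1 = [0 -1 -5; 1 0 5; 0 0 1]
T4·…·T1 = [0 -1 -5; -1 0 -5; 0 0 1]
T5·…·T1 = [0 -2 -10; -1/2 0 -5/2; 0 0 1]
det M = -1; M⁻¹ = [0 -2 -5; -1/2 0 -5; 0 0 1]
M⁻¹ · (-4, -3/2)ᵀ = (-2, -3)ᵀ

p = (-2, -3)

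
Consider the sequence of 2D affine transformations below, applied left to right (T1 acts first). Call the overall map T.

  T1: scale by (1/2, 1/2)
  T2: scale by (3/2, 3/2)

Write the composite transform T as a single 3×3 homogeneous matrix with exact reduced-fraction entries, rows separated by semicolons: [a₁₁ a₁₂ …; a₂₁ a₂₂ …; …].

T1 = [1/2 0 0; 0 1/2 0; 0 0 1]
T2·T1 = [3/4 0 0; 0 3/4 0; 0 0 1]

T = [3/4 0 0; 0 3/4 0; 0 0 1]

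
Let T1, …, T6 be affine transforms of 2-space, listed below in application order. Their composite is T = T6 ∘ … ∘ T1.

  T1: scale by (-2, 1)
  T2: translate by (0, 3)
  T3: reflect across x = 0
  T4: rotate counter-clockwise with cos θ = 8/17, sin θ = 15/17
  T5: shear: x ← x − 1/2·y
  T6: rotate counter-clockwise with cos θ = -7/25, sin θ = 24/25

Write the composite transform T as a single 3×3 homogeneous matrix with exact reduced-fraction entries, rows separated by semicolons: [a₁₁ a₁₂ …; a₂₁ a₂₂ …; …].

T1 = [-2 0 0; 0 1 0; 0 0 1]
T2·T1 = [-2 0 0; 0 1 3; 0 0 1]
T3·…·T1 = [2 0 0; 0 1 3; 0 0 1]
T4·…·T1 = [16/17 -15/17 -45/17; 30/17 8/17 24/17; 0 0 1]
T5·…·T1 = [1/17 -19/17 -57/17; 30/17 8/17 24/17; 0 0 1]
T6·…·T1 = [-727/425 -59/425 -177/425; -186/425 -512/425 -1536/425; 0 0 1]

T = [-727/425 -59/425 -177/425; -186/425 -512/425 -1536/425; 0 0 1]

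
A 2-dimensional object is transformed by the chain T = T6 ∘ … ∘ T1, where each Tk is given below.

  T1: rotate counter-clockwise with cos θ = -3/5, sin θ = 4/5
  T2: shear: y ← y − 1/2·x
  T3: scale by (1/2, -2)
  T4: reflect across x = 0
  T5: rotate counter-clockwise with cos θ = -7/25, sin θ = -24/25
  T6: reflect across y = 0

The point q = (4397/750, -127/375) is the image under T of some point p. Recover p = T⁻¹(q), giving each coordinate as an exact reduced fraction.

p = (-3, -8/3)

T1 = [-3/5 -4/5 0; 4/5 -3/5 0; 0 0 1]
T2·T1 = [-3/5 -4/5 0; 11/10 -1/5 0; 0 0 1]
T3·…·T1 = [-3/10 -2/5 0; -11/5 2/5 0; 0 0 1]
T4·…·T1 = [3/10 2/5 0; -11/5 2/5 0; 0 0 1]
T5·…·T1 = [-549/250 34/125 0; 41/125 -62/125 0; 0 0 1]
T6·…·T1 = [-549/250 34/125 0; -41/125 62/125 0; 0 0 1]
det M = -1; M⁻¹ = [-62/125 34/125 0; -41/125 549/250 0; 0 0 1]
M⁻¹ · (4397/750, -127/375)ᵀ = (-3, -8/3)ᵀ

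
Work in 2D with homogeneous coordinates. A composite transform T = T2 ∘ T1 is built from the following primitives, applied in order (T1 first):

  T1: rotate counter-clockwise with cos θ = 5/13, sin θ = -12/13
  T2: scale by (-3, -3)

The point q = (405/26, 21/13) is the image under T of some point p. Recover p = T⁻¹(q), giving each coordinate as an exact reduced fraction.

p = (-3/2, -5)

T1 = [5/13 12/13 0; -12/13 5/13 0; 0 0 1]
T2·T1 = [-15/13 -36/13 0; 36/13 -15/13 0; 0 0 1]
det M = 9; M⁻¹ = [-5/39 4/13 0; -4/13 -5/39 0; 0 0 1]
M⁻¹ · (405/26, 21/13)ᵀ = (-3/2, -5)ᵀ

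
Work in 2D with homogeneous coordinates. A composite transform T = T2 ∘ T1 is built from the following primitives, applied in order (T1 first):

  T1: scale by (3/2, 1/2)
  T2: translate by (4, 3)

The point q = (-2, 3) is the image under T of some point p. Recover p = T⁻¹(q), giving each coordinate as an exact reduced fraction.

p = (-4, 0)

T1 = [3/2 0 0; 0 1/2 0; 0 0 1]
T2·T1 = [3/2 0 4; 0 1/2 3; 0 0 1]
det M = 3/4; M⁻¹ = [2/3 0 -8/3; 0 2 -6; 0 0 1]
M⁻¹ · (-2, 3)ᵀ = (-4, 0)ᵀ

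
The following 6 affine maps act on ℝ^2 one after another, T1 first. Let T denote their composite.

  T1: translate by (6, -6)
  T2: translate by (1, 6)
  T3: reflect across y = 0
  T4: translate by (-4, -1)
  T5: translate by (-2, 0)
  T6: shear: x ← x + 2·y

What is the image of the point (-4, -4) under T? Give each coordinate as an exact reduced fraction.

T(p) = (3, 3)

T1 translate by (6, -6): (-4, -4) → (2, -10)
T2 translate by (1, 6): (2, -10) → (3, -4)
T3 reflect across y = 0: (3, -4) → (3, 4)
T4 translate by (-4, -1): (3, 4) → (-1, 3)
T5 translate by (-2, 0): (-1, 3) → (-3, 3)
T6 shear: x ← x + 2·y: (-3, 3) → (3, 3)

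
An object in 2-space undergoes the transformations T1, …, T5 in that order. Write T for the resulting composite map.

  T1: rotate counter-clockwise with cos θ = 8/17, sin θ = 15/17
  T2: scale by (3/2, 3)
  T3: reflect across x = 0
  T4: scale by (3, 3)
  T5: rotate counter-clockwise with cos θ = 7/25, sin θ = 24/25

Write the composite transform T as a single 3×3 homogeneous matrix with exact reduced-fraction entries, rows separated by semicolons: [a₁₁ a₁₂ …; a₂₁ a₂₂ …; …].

T1 = [8/17 -15/17 0; 15/17 8/17 0; 0 0 1]
T2·T1 = [12/17 -45/34 0; 45/17 24/17 0; 0 0 1]
T3·…·T1 = [-12/17 45/34 0; 45/17 24/17 0; 0 0 1]
T4·…·T1 = [-36/17 135/34 0; 135/17 72/17 0; 0 0 1]
T5·…·T1 = [-3492/425 -2511/850 0; 81/425 2124/425 0; 0 0 1]

T = [-3492/425 -2511/850 0; 81/425 2124/425 0; 0 0 1]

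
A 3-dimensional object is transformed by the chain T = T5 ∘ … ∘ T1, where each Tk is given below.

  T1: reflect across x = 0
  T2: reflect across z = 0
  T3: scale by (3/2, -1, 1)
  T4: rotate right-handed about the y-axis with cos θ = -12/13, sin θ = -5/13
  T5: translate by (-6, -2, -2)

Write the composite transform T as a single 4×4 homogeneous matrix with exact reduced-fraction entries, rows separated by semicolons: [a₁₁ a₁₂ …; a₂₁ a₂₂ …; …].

T = [18/13 0 5/13 -6; 0 -1 0 -2; -15/26 0 12/13 -2; 0 0 0 1]

T1 = [-1 0 0 0; 0 1 0 0; 0 0 1 0; 0 0 0 1]
T2·T1 = [-1 0 0 0; 0 1 0 0; 0 0 -1 0; 0 0 0 1]
T3·…·T1 = [-3/2 0 0 0; 0 -1 0 0; 0 0 -1 0; 0 0 0 1]
T4·…·T1 = [18/13 0 5/13 0; 0 -1 0 0; -15/26 0 12/13 0; 0 0 0 1]
T5·…·T1 = [18/13 0 5/13 -6; 0 -1 0 -2; -15/26 0 12/13 -2; 0 0 0 1]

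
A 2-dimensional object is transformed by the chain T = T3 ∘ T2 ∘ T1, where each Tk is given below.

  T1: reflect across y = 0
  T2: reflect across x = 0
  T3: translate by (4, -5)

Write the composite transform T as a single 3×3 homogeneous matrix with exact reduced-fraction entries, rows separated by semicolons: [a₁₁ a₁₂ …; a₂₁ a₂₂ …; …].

T = [-1 0 4; 0 -1 -5; 0 0 1]

T1 = [1 0 0; 0 -1 0; 0 0 1]
T2·T1 = [-1 0 0; 0 -1 0; 0 0 1]
T3·…·T1 = [-1 0 4; 0 -1 -5; 0 0 1]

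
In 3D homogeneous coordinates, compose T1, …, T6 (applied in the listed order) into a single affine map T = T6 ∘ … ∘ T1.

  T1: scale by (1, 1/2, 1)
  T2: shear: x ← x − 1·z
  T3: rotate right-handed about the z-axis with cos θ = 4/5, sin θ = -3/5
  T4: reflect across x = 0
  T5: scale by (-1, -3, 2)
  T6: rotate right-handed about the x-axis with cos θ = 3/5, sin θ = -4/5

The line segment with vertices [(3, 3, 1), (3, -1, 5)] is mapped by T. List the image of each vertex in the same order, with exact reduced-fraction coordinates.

T1 scale by (1, 1/2, 1): (3, 3, 1) → (3, 3/2, 1); (3, -1, 5) → (3, -1/2, 5)
T2 shear: x ← x − 1·z: (3, 3/2, 1) → (2, 3/2, 1); (3, -1/2, 5) → (-2, -1/2, 5)
T3 rotate right-handed about the z-axis with cos θ = 4/5, sin θ = -3/5: (2, 3/2, 1) → (5/2, 0, 1); (-2, -1/2, 5) → (-19/10, 4/5, 5)
T4 reflect across x = 0: (5/2, 0, 1) → (-5/2, 0, 1); (-19/10, 4/5, 5) → (19/10, 4/5, 5)
T5 scale by (-1, -3, 2): (-5/2, 0, 1) → (5/2, 0, 2); (19/10, 4/5, 5) → (-19/10, -12/5, 10)
T6 rotate right-handed about the x-axis with cos θ = 3/5, sin θ = -4/5: (5/2, 0, 2) → (5/2, 8/5, 6/5); (-19/10, -12/5, 10) → (-19/10, 164/25, 198/25)

image vertices: (5/2, 8/5, 6/5), (-19/10, 164/25, 198/25)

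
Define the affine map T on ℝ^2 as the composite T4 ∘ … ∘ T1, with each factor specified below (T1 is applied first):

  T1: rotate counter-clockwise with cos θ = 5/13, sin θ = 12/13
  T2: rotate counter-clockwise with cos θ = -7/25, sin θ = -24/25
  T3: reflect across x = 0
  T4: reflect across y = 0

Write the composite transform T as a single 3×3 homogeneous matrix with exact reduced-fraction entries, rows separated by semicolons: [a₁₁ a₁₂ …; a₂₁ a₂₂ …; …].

T1 = [5/13 -12/13 0; 12/13 5/13 0; 0 0 1]
T2·T1 = [253/325 204/325 0; -204/325 253/325 0; 0 0 1]
T3·…·T1 = [-253/325 -204/325 0; -204/325 253/325 0; 0 0 1]
T4·…·T1 = [-253/325 -204/325 0; 204/325 -253/325 0; 0 0 1]

T = [-253/325 -204/325 0; 204/325 -253/325 0; 0 0 1]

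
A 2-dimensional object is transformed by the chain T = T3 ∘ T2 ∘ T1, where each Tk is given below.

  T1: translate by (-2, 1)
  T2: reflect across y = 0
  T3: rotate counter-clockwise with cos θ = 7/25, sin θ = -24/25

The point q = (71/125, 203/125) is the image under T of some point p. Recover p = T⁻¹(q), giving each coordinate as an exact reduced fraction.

T1 = [1 0 -2; 0 1 1; 0 0 1]
T2·T1 = [1 0 -2; 0 -1 -1; 0 0 1]
T3·…·T1 = [7/25 -24/25 -38/25; -24/25 -7/25 41/25; 0 0 1]
det M = -1; M⁻¹ = [7/25 -24/25 2; -24/25 -7/25 -1; 0 0 1]
M⁻¹ · (71/125, 203/125)ᵀ = (3/5, -2)ᵀ

p = (3/5, -2)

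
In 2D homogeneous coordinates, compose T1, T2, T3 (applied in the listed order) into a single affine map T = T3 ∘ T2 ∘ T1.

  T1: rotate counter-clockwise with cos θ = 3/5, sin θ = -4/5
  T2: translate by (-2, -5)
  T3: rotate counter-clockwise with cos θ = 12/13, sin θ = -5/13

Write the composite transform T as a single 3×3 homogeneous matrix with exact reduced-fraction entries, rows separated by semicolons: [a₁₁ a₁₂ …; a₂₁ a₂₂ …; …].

T1 = [3/5 4/5 0; -4/5 3/5 0; 0 0 1]
T2·T1 = [3/5 4/5 -2; -4/5 3/5 -5; 0 0 1]
T3·…·T1 = [16/65 63/65 -49/13; -63/65 16/65 -50/13; 0 0 1]

T = [16/65 63/65 -49/13; -63/65 16/65 -50/13; 0 0 1]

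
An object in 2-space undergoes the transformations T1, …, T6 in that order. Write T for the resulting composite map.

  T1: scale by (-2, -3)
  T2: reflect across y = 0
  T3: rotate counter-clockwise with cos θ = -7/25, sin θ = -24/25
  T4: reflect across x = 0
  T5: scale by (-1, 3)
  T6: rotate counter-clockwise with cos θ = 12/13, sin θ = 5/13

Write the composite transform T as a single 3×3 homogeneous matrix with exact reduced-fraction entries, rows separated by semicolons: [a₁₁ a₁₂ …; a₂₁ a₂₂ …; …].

T1 = [-2 0 0; 0 -3 0; 0 0 1]
T2·T1 = [-2 0 0; 0 3 0; 0 0 1]
T3·…·T1 = [14/25 72/25 0; 48/25 -21/25 0; 0 0 1]
T4·…·T1 = [-14/25 -72/25 0; 48/25 -21/25 0; 0 0 1]
T5·…·T1 = [14/25 72/25 0; 144/25 -63/25 0; 0 0 1]
T6·…·T1 = [-552/325 1179/325 0; 1798/325 -396/325 0; 0 0 1]

T = [-552/325 1179/325 0; 1798/325 -396/325 0; 0 0 1]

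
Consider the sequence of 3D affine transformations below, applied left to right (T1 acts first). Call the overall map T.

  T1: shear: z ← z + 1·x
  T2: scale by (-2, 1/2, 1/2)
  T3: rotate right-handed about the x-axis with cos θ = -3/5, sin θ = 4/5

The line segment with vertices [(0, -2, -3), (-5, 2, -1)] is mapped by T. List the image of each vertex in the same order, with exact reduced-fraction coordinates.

image vertices: (0, 9/5, 1/10), (10, 9/5, 13/5)

T1 shear: z ← z + 1·x: (0, -2, -3) → (0, -2, -3); (-5, 2, -1) → (-5, 2, -6)
T2 scale by (-2, 1/2, 1/2): (0, -2, -3) → (0, -1, -3/2); (-5, 2, -6) → (10, 1, -3)
T3 rotate right-handed about the x-axis with cos θ = -3/5, sin θ = 4/5: (0, -1, -3/2) → (0, 9/5, 1/10); (10, 1, -3) → (10, 9/5, 13/5)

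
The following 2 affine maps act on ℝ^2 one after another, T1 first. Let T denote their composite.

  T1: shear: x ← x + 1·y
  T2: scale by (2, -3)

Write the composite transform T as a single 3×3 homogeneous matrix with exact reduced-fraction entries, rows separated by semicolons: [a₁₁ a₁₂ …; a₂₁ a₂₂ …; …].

T = [2 2 0; 0 -3 0; 0 0 1]

T1 = [1 1 0; 0 1 0; 0 0 1]
T2·T1 = [2 2 0; 0 -3 0; 0 0 1]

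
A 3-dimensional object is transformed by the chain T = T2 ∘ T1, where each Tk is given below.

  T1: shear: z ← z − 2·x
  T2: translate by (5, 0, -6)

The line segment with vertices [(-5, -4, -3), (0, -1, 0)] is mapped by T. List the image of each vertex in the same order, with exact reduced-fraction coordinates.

T1 shear: z ← z − 2·x: (-5, -4, -3) → (-5, -4, 7); (0, -1, 0) → (0, -1, 0)
T2 translate by (5, 0, -6): (-5, -4, 7) → (0, -4, 1); (0, -1, 0) → (5, -1, -6)

image vertices: (0, -4, 1), (5, -1, -6)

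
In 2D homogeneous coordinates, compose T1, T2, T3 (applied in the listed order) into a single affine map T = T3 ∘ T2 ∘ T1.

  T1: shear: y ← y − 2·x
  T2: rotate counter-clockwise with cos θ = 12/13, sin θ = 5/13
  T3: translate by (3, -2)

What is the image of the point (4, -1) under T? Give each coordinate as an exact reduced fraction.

T1 shear: y ← y − 2·x: (4, -1) → (4, -9)
T2 rotate counter-clockwise with cos θ = 12/13, sin θ = 5/13: (4, -9) → (93/13, -88/13)
T3 translate by (3, -2): (93/13, -88/13) → (132/13, -114/13)

T(p) = (132/13, -114/13)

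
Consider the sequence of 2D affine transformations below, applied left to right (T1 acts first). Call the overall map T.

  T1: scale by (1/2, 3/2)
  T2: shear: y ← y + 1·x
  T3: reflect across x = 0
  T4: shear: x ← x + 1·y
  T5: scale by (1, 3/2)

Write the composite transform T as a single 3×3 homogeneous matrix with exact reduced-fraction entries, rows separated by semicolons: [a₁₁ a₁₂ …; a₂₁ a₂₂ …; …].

T1 = [1/2 0 0; 0 3/2 0; 0 0 1]
T2·T1 = [1/2 0 0; 1/2 3/2 0; 0 0 1]
T3·…·T1 = [-1/2 0 0; 1/2 3/2 0; 0 0 1]
T4·…·T1 = [0 3/2 0; 1/2 3/2 0; 0 0 1]
T5·…·T1 = [0 3/2 0; 3/4 9/4 0; 0 0 1]

T = [0 3/2 0; 3/4 9/4 0; 0 0 1]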